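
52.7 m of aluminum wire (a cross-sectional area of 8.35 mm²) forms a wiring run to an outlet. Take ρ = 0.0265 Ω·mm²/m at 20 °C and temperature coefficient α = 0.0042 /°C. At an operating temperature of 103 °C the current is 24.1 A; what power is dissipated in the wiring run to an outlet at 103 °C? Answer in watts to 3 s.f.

131 W

ρ = 0.0265 Ω·mm²/m = 2.65×10^-8 Ω·m
A = 8.35 mm² = 8.350e-06 m²
R₍20₎ = ρL/A = (2.65×10^-8)(52.7)/(8.350e-06) = 0.1673 Ω
R₍103₎ = R₍20₎(1 + αΔT) = 0.1673 × (1 + 0.0042×83) = 0.2256 Ω
P = I²R = (24.1)² × 0.2256 = 131 W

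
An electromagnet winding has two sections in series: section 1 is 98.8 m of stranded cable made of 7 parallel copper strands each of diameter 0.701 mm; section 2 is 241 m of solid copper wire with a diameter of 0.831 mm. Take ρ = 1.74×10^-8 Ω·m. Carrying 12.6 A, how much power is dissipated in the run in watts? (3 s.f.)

1330 W

Section 1: A_strand = π(3.5050e-04)² = 3.859e-07 m²; R₁ = ρL/(N·A_s) = (1.74×10^-8)(98.8)/(7×3.859e-07) = 0.6363 Ω
Section 2: A = π(d/2)² = π(4.1550e-04 m)² = 5.424e-07 m²
R₂ = (1.74×10^-8)(241)/(5.424e-07) = 7.732 Ω
R = R₁ + R₂ = 8.368 Ω
P = I²R = (12.6)² × 8.368 = 1330 W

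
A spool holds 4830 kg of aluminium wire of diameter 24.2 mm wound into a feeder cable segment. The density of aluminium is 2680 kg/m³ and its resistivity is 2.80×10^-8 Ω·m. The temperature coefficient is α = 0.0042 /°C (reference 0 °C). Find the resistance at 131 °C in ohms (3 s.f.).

0.370 Ω

A = π(d/2)² = π(1.2100e-02 m)² = 4.5996e-04 m²
L = m/(density·A) = 4830/(2680×4.5996e-04) = 3918 m
R = ρL/A = (2.80×10^-8)(3918)/(4.5996e-04) = 0.2385 Ω
R(131 °C) = 0.2385 × (1 + 0.0042×131) = 0.370 Ω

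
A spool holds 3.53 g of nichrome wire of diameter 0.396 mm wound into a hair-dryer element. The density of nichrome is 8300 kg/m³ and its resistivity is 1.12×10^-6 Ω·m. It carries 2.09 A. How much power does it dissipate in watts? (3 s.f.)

A = π(d/2)² = π(1.9800e-04 m)² = 1.2316e-07 m²
L = m/(density·A) = 0.00353/(8300×1.2316e-07) = 3.453 m
R = ρL/A = (1.12×10^-6)(3.453)/(1.2316e-07) = 31.4 Ω
P = I²R = (2.09)² × 31.4 = 137 W

137 W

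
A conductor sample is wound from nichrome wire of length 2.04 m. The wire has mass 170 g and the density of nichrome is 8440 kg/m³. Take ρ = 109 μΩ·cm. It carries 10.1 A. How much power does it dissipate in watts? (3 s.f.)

23.0 W

ρ = 109 μΩ·cm = 1.09×10^-6 Ω·m
A = m/(density·L) = 0.17/(8440×2.04) = 9.8736e-06 m²
R = ρL/A = (1.09×10^-6)(2.04)/(9.8736e-06) = 0.2252 Ω
P = I²R = (10.1)² × 0.2252 = 23.0 W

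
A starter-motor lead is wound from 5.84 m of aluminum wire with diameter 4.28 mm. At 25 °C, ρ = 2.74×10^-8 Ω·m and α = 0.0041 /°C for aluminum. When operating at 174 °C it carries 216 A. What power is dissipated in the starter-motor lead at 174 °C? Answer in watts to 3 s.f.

836 W

A = π(d/2)² = π(2.1400e-03 m)² = 1.439e-05 m²
R₍25₎ = ρL/A = (2.74×10^-8)(5.84)/(1.439e-05) = 0.01112 Ω
R₍174₎ = R₍25₎(1 + αΔT) = 0.01112 × (1 + 0.0041×149) = 0.01792 Ω
P = I²R = (216)² × 0.01792 = 836 W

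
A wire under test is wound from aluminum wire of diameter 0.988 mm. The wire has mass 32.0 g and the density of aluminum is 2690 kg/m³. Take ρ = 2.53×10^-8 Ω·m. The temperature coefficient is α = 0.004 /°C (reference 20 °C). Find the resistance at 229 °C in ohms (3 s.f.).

0.940 Ω

A = π(d/2)² = π(4.9400e-04 m)² = 7.6666e-07 m²
L = m/(density·A) = 0.032/(2690×7.6666e-07) = 15.52 m
R = ρL/A = (2.53×10^-8)(15.52)/(7.6666e-07) = 0.512 Ω
R(229 °C) = 0.512 × (1 + 0.004×209) = 0.940 Ω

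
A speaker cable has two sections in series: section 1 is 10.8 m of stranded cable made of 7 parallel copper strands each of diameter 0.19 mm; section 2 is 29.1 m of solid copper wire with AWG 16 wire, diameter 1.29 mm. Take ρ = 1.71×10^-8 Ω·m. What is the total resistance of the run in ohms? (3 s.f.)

1.31 Ω

Section 1: A_strand = π(9.5000e-05)² = 2.835e-08 m²; R₁ = ρL/(N·A_s) = (1.71×10^-8)(10.8)/(7×2.835e-08) = 0.9305 Ω
Section 2: A = π(1.29/2 mm)² = π(6.4500e-04 m)² = 1.307e-06 m²
R₂ = (1.71×10^-8)(29.1)/(1.307e-06) = 0.3807 Ω
R = R₁ + R₂ = 1.31 Ω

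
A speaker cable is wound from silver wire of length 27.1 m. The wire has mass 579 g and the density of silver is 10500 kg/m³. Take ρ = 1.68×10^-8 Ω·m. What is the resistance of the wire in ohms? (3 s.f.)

A = m/(density·L) = 0.579/(10500×27.1) = 2.0348e-06 m²
R = ρL/A = (1.68×10^-8)(27.1)/(2.0348e-06) = 0.224 Ω

0.224 Ω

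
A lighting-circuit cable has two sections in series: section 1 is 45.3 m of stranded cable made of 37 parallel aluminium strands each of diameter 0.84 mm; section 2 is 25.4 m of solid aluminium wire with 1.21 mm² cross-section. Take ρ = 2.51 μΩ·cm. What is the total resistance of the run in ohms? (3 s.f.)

ρ = 2.51 μΩ·cm = 2.51×10^-8 Ω·m
Section 1: A_strand = π(4.2000e-04)² = 5.542e-07 m²; R₁ = ρL/(N·A_s) = (2.51×10^-8)(45.3)/(37×5.542e-07) = 0.05545 Ω
Section 2: A = 1.21 mm² = 1.210e-06 m²
R₂ = (2.51×10^-8)(25.4)/(1.210e-06) = 0.5269 Ω
R = R₁ + R₂ = 0.582 Ω

0.582 Ω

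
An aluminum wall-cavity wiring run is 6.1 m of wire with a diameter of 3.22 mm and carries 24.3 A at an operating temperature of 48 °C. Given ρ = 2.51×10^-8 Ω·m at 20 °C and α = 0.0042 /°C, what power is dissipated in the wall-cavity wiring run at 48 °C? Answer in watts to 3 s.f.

12.4 W

A = π(d/2)² = π(1.6100e-03 m)² = 8.143e-06 m²
R₍20₎ = ρL/A = (2.51×10^-8)(6.1)/(8.143e-06) = 0.0188 Ω
R₍48₎ = R₍20₎(1 + αΔT) = 0.0188 × (1 + 0.0042×28) = 0.02101 Ω
P = I²R = (24.3)² × 0.02101 = 12.4 W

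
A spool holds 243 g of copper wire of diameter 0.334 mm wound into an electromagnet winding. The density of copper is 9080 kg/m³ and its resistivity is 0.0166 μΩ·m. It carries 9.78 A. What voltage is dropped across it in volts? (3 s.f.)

566 V

ρ = 0.0166 μΩ·m = 1.66×10^-8 Ω·m
A = π(d/2)² = π(1.6700e-04 m)² = 8.7616e-08 m²
L = m/(density·A) = 0.243/(9080×8.7616e-08) = 305.4 m
R = ρL/A = (1.66×10^-8)(305.4)/(8.7616e-08) = 57.87 Ω
V = IR = 9.78 × 57.87 = 566 V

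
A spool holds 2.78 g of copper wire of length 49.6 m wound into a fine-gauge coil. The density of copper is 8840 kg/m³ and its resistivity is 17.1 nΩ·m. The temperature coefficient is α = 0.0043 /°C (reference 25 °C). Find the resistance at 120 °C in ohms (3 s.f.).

188 Ω

ρ = 17.1 nΩ·m = 1.71×10^-8 Ω·m
A = m/(density·L) = 0.00278/(8840×49.6) = 6.3403e-09 m²
R = ρL/A = (1.71×10^-8)(49.6)/(6.3403e-09) = 133.8 Ω
R(120 °C) = 133.8 × (1 + 0.0043×95) = 188 Ω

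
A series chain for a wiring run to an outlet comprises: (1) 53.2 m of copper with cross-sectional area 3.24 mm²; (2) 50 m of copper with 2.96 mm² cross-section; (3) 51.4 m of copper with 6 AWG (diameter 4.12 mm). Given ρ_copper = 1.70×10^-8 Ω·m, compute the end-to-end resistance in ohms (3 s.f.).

0.632 Ω

Seg 1: A = 3.24 mm² = 3.240e-06 m²
R_1 = (1.70×10^-8)(53.2)/(3.240e-06) = 0.2791 Ω
Seg 2: A = 2.96 mm² = 2.960e-06 m²
R_2 = (1.70×10^-8)(50)/(2.960e-06) = 0.2872 Ω
Seg 3: A = π(4.12/2 mm)² = π(2.0600e-03 m)² = 1.333e-05 m²
R_3 = (1.70×10^-8)(51.4)/(1.333e-05) = 0.06554 Ω
R_total = R_1 + R_2 + R_3 = 0.632 Ω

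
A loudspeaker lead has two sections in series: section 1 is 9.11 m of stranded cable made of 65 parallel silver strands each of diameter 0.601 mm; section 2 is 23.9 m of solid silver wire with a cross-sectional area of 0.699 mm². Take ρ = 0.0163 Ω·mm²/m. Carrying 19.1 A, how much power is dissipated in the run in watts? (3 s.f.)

206 W

ρ = 0.0163 Ω·mm²/m = 1.63×10^-8 Ω·m
Section 1: A_strand = π(3.0050e-04)² = 2.837e-07 m²; R₁ = ρL/(N·A_s) = (1.63×10^-8)(9.11)/(65×2.837e-07) = 0.008053 Ω
Section 2: A = 0.699 mm² = 6.990e-07 m²
R₂ = (1.63×10^-8)(23.9)/(6.990e-07) = 0.5573 Ω
R = R₁ + R₂ = 0.5654 Ω
P = I²R = (19.1)² × 0.5654 = 206 W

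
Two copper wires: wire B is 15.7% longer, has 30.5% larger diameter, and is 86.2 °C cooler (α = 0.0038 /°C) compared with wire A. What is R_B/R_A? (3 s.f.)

0.457

R ∝ ρL/d² with ρ ∝ (1+αΔT), so R_B/R_A = (1 + 15.7/100) × (1 + 30.5/100)⁻² × (1 − 0.0038×86.2)
= 1.157 × 0.5872 × 0.6724 = 0.457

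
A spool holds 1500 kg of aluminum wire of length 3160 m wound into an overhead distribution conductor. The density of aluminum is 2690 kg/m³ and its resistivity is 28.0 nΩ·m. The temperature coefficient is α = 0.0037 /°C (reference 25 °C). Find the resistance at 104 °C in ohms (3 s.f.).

ρ = 28.0 nΩ·m = 2.80×10^-8 Ω·m
A = m/(density·L) = 1500/(2690×3160) = 1.7646e-04 m²
R = ρL/A = (2.80×10^-8)(3160)/(1.7646e-04) = 0.5014 Ω
R(104 °C) = 0.5014 × (1 + 0.0037×79) = 0.648 Ω

0.648 Ω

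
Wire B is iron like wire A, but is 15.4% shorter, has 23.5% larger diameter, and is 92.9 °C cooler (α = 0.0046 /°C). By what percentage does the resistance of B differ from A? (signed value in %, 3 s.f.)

R ∝ ρL/d² with ρ ∝ (1+αΔT), so R_B/R_A = (1 − 15.4/100) × (1 + 23.5/100)⁻² × (1 − 0.0046×92.9)
= 0.846 × 0.6556 × 0.5727 = 0.3176
(R_B − R_A)/R_A = 0.3176 − 1 = -68.2%

-68.2%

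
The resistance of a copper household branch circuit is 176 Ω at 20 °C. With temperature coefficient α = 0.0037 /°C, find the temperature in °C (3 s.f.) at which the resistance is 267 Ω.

160 °C

R = R₀(1 + α(T − T₀)) ⇒ T = T₀ + (R/R₀ − 1)/α
T = 20 + (267/176 − 1)/0.0037 = 20 + (0.517)/0.0037 = 160 °C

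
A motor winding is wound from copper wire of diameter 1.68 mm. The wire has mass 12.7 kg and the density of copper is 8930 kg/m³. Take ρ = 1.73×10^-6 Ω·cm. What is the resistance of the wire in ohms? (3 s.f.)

ρ = 1.73×10^-6 Ω·cm = 1.73×10^-8 Ω·m
A = π(d/2)² = π(8.4000e-04 m)² = 2.2167e-06 m²
L = m/(density·A) = 12.7/(8930×2.2167e-06) = 641.6 m
R = ρL/A = (1.73×10^-8)(641.6)/(2.2167e-06) = 5.01 Ω

5.01 Ω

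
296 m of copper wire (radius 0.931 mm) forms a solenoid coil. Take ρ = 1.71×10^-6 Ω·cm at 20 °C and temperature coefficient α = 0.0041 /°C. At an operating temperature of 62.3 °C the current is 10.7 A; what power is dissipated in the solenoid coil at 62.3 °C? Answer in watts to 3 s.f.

ρ = 1.71×10^-6 Ω·cm = 1.71×10^-8 Ω·m
A = πr² = π(9.3100e-04 m)² = 2.723e-06 m²
R₍20₎ = ρL/A = (1.71×10^-8)(296)/(2.723e-06) = 1.859 Ω
R₍62.3₎ = R₍20₎(1 + αΔT) = 1.859 × (1 + 0.0041×42.3) = 2.181 Ω
P = I²R = (10.7)² × 2.181 = 250 W

250 W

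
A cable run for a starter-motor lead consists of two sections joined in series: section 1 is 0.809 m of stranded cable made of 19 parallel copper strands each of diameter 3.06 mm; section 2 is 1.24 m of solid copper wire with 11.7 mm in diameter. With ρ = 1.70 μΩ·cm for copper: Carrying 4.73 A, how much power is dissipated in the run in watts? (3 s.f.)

0.00659 W

ρ = 1.70 μΩ·cm = 1.70×10^-8 Ω·m
Section 1: A_strand = π(1.5300e-03)² = 7.354e-06 m²; R₁ = ρL/(N·A_s) = (1.70×10^-8)(0.809)/(19×7.354e-06) = 9.843×10^-5 Ω
Section 2: A = π(d/2)² = π(5.8500e-03 m)² = 1.075e-04 m²
R₂ = (1.70×10^-8)(1.24)/(1.075e-04) = 1.961×10^-4 Ω
R = R₁ + R₂ = 2.945×10^-4 Ω
P = I²R = (4.73)² × 2.945×10^-4 = 0.00659 W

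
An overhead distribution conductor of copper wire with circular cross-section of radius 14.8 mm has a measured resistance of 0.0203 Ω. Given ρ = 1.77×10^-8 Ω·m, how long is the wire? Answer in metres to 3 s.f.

A = πr² = π(1.4800e-02 m)² = 6.881e-04 m²
L = RA/ρ = (0.0203)(6.881e-04)/(1.77×10^-8) = 789 m

789 m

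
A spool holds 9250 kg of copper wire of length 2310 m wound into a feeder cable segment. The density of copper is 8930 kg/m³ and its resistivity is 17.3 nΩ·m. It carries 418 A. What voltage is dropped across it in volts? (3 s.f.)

37.3 V

ρ = 17.3 nΩ·m = 1.73×10^-8 Ω·m
A = m/(density·L) = 9250/(8930×2310) = 4.4841e-04 m²
R = ρL/A = (1.73×10^-8)(2310)/(4.4841e-04) = 0.08912 Ω
V = IR = 418 × 0.08912 = 37.3 V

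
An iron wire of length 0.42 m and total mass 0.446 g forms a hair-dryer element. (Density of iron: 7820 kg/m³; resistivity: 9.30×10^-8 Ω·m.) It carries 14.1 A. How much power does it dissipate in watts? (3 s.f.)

A = m/(density·L) = 4.460×10^-4/(7820×0.42) = 1.3579e-07 m²
R = ρL/A = (9.30×10^-8)(0.42)/(1.3579e-07) = 0.2876 Ω
P = I²R = (14.1)² × 0.2876 = 57.2 W

57.2 W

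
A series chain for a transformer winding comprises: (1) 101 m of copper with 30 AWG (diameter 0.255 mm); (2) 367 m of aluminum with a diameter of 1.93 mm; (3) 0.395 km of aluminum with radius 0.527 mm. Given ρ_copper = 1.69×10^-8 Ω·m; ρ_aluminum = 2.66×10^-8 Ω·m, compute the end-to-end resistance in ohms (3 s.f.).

Seg 1: A = π(0.255/2 mm)² = π(1.2750e-04 m)² = 5.107e-08 m²
R_1 = (1.69×10^-8)(101)/(5.107e-08) = 33.42 Ω
Seg 2: A = π(d/2)² = π(9.6500e-04 m)² = 2.926e-06 m²
R_2 = (2.66×10^-8)(367)/(2.926e-06) = 3.337 Ω
Seg 3: A = πr² = π(5.2700e-04 m)² = 8.725e-07 m²
R_3 = (2.66×10^-8)(395)/(8.725e-07) = 12.04 Ω
R_total = R_1 + R_2 + R_3 = 48.8 Ω

48.8 Ω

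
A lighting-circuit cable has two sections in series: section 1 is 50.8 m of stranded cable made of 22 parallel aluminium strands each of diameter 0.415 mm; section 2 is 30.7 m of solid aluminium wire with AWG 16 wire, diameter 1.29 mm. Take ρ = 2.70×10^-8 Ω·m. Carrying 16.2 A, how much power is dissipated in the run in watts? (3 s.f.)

Section 1: A_strand = π(2.0750e-04)² = 1.353e-07 m²; R₁ = ρL/(N·A_s) = (2.70×10^-8)(50.8)/(22×1.353e-07) = 0.4609 Ω
Section 2: A = π(1.29/2 mm)² = π(6.4500e-04 m)² = 1.307e-06 m²
R₂ = (2.70×10^-8)(30.7)/(1.307e-06) = 0.6342 Ω
R = R₁ + R₂ = 1.095 Ω
P = I²R = (16.2)² × 1.095 = 287 W

287 W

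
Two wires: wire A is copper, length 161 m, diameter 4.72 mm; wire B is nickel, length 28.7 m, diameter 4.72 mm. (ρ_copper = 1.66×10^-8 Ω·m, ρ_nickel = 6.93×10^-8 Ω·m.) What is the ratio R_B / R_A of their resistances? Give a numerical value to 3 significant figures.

0.744

R ∝ ρL/d², so R_B/R_A = (ρ_B/ρ_A) × (L_B/L_A)
= (6.93×10^-8/1.66×10^-8) × (28.7/161) = 0.744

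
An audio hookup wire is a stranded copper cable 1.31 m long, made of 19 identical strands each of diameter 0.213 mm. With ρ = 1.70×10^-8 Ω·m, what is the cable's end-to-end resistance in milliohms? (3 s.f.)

A_strand = π(1.0650e-04 m)² = 3.563e-08 m²
R_strand = ρL/A = (1.70×10^-8)(1.31)/(3.563e-08) = 0.625 Ω
R_total = R_strand/N = 0.625/19 = 32.9 mΩ

32.9 mΩ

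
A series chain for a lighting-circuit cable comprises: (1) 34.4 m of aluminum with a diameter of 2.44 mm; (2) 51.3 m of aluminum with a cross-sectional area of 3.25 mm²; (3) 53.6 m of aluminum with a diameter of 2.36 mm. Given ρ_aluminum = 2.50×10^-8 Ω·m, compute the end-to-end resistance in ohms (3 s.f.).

0.885 Ω

Seg 1: A = π(d/2)² = π(1.2200e-03 m)² = 4.676e-06 m²
R_1 = (2.50×10^-8)(34.4)/(4.676e-06) = 0.1839 Ω
Seg 2: A = 3.25 mm² = 3.250e-06 m²
R_2 = (2.50×10^-8)(51.3)/(3.250e-06) = 0.3946 Ω
Seg 3: A = π(d/2)² = π(1.1800e-03 m)² = 4.374e-06 m²
R_3 = (2.50×10^-8)(53.6)/(4.374e-06) = 0.3063 Ω
R_total = R_1 + R_2 + R_3 = 0.885 Ω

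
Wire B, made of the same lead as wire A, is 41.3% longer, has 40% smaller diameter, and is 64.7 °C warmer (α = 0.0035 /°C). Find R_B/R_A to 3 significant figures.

4.81

R ∝ ρL/d² with ρ ∝ (1+αΔT), so R_B/R_A = (1 + 41.3/100) × (1 − 40/100)⁻² × (1 + 0.0035×64.7)
= 1.413 × 2.778 × 1.226 = 4.81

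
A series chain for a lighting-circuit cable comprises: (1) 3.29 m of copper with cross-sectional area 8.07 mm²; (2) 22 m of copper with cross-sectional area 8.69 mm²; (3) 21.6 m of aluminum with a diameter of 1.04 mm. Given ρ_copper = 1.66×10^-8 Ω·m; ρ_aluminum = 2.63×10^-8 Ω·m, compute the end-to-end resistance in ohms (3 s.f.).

0.718 Ω

Seg 1: A = 8.07 mm² = 8.070e-06 m²
R_1 = (1.66×10^-8)(3.29)/(8.070e-06) = 0.006768 Ω
Seg 2: A = 8.69 mm² = 8.690e-06 m²
R_2 = (1.66×10^-8)(22)/(8.690e-06) = 0.04203 Ω
Seg 3: A = π(d/2)² = π(5.2000e-04 m)² = 8.495e-07 m²
R_3 = (2.63×10^-8)(21.6)/(8.495e-07) = 0.6687 Ω
R_total = R_1 + R_2 + R_3 = 0.718 Ω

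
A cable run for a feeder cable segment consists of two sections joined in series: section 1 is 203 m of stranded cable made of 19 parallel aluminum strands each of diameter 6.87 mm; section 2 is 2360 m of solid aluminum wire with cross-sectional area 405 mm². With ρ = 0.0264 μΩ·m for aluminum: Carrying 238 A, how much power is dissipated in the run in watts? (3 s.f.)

9140 W

ρ = 0.0264 μΩ·m = 2.64×10^-8 Ω·m
Section 1: A_strand = π(3.4350e-03)² = 3.707e-05 m²; R₁ = ρL/(N·A_s) = (2.64×10^-8)(203)/(19×3.707e-05) = 0.007609 Ω
Section 2: A = 405 mm² = 4.050e-04 m²
R₂ = (2.64×10^-8)(2360)/(4.050e-04) = 0.1538 Ω
R = R₁ + R₂ = 0.1614 Ω
P = I²R = (238)² × 0.1614 = 9140 W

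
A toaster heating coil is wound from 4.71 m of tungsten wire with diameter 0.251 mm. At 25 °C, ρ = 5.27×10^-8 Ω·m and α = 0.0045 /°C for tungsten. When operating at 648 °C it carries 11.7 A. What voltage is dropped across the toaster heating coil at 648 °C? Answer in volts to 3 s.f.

A = π(d/2)² = π(1.2550e-04 m)² = 4.948e-08 m²
R₍25₎ = ρL/A = (5.27×10^-8)(4.71)/(4.948e-08) = 5.016 Ω
R₍648₎ = R₍25₎(1 + αΔT) = 5.016 × (1 + 0.0045×623) = 19.08 Ω
V = IR = 11.7 × 19.08 = 223 V

223 V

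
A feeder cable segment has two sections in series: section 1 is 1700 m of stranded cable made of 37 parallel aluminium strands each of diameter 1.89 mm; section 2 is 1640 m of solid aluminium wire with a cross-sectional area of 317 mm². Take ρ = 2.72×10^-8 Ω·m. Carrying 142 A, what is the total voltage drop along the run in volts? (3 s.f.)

83.2 V

Section 1: A_strand = π(9.4500e-04)² = 2.806e-06 m²; R₁ = ρL/(N·A_s) = (2.72×10^-8)(1700)/(37×2.806e-06) = 0.4455 Ω
Section 2: A = 317 mm² = 3.170e-04 m²
R₂ = (2.72×10^-8)(1640)/(3.170e-04) = 0.1407 Ω
R = R₁ + R₂ = 0.5862 Ω
V = IR = 142 × 0.5862 = 83.2 V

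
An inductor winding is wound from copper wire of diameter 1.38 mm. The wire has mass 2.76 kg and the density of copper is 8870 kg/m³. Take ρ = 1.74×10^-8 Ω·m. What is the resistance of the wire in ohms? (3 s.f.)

A = π(d/2)² = π(6.9000e-04 m)² = 1.4957e-06 m²
L = m/(density·A) = 2.76/(8870×1.4957e-06) = 208 m
R = ρL/A = (1.74×10^-8)(208)/(1.4957e-06) = 2.42 Ω

2.42 Ω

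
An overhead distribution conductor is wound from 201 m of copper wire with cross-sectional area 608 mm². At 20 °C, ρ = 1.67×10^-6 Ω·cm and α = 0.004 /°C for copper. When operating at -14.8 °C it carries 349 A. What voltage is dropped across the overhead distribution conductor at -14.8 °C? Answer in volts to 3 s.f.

1.66 V

ρ = 1.67×10^-6 Ω·cm = 1.67×10^-8 Ω·m
A = 608 mm² = 6.080e-04 m²
R₍20₎ = ρL/A = (1.67×10^-8)(201)/(6.080e-04) = 0.005521 Ω
R₍-14.8₎ = R₍20₎(1 + αΔT) = 0.005521 × (1 + 0.004×-34.8) = 0.004752 Ω
V = IR = 349 × 0.004752 = 1.66 V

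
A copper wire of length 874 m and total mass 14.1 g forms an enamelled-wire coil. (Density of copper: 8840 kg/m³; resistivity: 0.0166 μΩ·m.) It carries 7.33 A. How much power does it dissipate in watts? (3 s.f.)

ρ = 0.0166 μΩ·m = 1.66×10^-8 Ω·m
A = m/(density·L) = 0.0141/(8840×874) = 1.8250e-09 m²
R = ρL/A = (1.66×10^-8)(874)/(1.8250e-09) = 7950 Ω
P = I²R = (7.33)² × 7950 = 4.27×10^5 W

4.27×10^5 W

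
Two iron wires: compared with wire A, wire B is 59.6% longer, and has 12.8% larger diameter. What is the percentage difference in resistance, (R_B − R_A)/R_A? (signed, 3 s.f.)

25.4%

R ∝ L/d², so R_B/R_A = (1 + 59.6/100) × (1 + 12.8/100)⁻²
= 1.596 × 0.7859 = 1.254
(R_B − R_A)/R_A = 1.254 − 1 = 25.4%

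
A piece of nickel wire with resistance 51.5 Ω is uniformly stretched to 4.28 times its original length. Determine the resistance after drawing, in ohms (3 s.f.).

943 Ω

Volume constant ⇒ A' = A/k with k = 4.28. R' = ρ(kL)/(A/k) = k²R.
R' = 18.32 × 51.5 = 943 Ω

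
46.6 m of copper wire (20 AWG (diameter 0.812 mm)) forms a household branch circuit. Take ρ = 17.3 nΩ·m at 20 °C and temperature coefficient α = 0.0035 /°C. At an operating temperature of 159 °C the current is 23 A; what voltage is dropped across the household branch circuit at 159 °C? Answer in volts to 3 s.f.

53.2 V

ρ = 17.3 nΩ·m = 1.73×10^-8 Ω·m
A = π(0.812/2 mm)² = π(4.0600e-04 m)² = 5.178e-07 m²
R₍20₎ = ρL/A = (1.73×10^-8)(46.6)/(5.178e-07) = 1.557 Ω
R₍159₎ = R₍20₎(1 + αΔT) = 1.557 × (1 + 0.0035×139) = 2.314 Ω
V = IR = 23 × 2.314 = 53.2 V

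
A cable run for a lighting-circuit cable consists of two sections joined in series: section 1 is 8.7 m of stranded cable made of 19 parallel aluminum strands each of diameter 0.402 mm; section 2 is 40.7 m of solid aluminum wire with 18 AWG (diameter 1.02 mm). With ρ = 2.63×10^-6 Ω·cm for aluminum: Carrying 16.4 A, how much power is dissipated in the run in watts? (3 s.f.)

378 W

ρ = 2.63×10^-6 Ω·cm = 2.63×10^-8 Ω·m
Section 1: A_strand = π(2.0100e-04)² = 1.269e-07 m²; R₁ = ρL/(N·A_s) = (2.63×10^-8)(8.7)/(19×1.269e-07) = 0.09488 Ω
Section 2: A = π(1.02/2 mm)² = π(5.1000e-04 m)² = 8.171e-07 m²
R₂ = (2.63×10^-8)(40.7)/(8.171e-07) = 1.31 Ω
R = R₁ + R₂ = 1.405 Ω
P = I²R = (16.4)² × 1.405 = 378 W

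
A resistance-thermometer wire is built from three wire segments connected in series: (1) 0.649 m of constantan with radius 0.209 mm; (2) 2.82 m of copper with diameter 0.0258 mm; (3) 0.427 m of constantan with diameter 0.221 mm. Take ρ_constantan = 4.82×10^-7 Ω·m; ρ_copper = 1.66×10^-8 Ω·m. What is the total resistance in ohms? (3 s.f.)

Seg 1: A = πr² = π(2.0900e-04 m)² = 1.372e-07 m²
R_1 = (4.82×10^-7)(0.649)/(1.372e-07) = 2.28 Ω
Seg 2: A = π(d/2)² = π(1.2900e-05 m)² = 5.228e-10 m²
R_2 = (1.66×10^-8)(2.82)/(5.228e-10) = 89.54 Ω
Seg 3: A = π(d/2)² = π(1.1050e-04 m)² = 3.836e-08 m²
R_3 = (4.82×10^-7)(0.427)/(3.836e-08) = 5.365 Ω
R_total = R_1 + R_2 + R_3 = 97.2 Ω

97.2 Ω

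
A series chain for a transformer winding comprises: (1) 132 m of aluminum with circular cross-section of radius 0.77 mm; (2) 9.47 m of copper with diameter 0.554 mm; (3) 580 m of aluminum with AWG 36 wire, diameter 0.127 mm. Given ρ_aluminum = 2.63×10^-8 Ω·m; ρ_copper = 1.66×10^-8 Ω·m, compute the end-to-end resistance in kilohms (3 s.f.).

1.21 kΩ

Seg 1: A = πr² = π(7.7000e-04 m)² = 1.863e-06 m²
R_1 = (2.63×10^-8)(132)/(1.863e-06) = 1.864 Ω
Seg 2: A = π(d/2)² = π(2.7700e-04 m)² = 2.411e-07 m²
R_2 = (1.66×10^-8)(9.47)/(2.411e-07) = 0.6522 Ω
Seg 3: A = π(0.127/2 mm)² = π(6.3500e-05 m)² = 1.267e-08 m²
R_3 = (2.63×10^-8)(580)/(1.267e-08) = 1204 Ω
R_total = R_1 + R_2 + R_3 = 1.21 kΩ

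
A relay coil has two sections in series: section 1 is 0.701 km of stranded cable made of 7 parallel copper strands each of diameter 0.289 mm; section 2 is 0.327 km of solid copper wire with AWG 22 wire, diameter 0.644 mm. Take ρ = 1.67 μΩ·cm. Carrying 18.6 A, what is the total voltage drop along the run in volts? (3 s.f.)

ρ = 1.67 μΩ·cm = 1.67×10^-8 Ω·m
Section 1: A_strand = π(1.4450e-04)² = 6.560e-08 m²; R₁ = ρL/(N·A_s) = (1.67×10^-8)(701)/(7×6.560e-08) = 25.49 Ω
Section 2: A = π(0.644/2 mm)² = π(3.2200e-04 m)² = 3.257e-07 m²
R₂ = (1.67×10^-8)(327)/(3.257e-07) = 16.76 Ω
R = R₁ + R₂ = 42.26 Ω
V = IR = 18.6 × 42.26 = 786 V

786 V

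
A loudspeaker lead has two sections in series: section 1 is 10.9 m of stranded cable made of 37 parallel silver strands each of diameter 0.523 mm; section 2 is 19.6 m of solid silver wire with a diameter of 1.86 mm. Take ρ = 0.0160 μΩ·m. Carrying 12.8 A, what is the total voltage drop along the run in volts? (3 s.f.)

1.76 V

ρ = 0.0160 μΩ·m = 1.60×10^-8 Ω·m
Section 1: A_strand = π(2.6150e-04)² = 2.148e-07 m²; R₁ = ρL/(N·A_s) = (1.60×10^-8)(10.9)/(37×2.148e-07) = 0.02194 Ω
Section 2: A = π(d/2)² = π(9.3000e-04 m)² = 2.717e-06 m²
R₂ = (1.60×10^-8)(19.6)/(2.717e-06) = 0.1154 Ω
R = R₁ + R₂ = 0.1374 Ω
V = IR = 12.8 × 0.1374 = 1.76 V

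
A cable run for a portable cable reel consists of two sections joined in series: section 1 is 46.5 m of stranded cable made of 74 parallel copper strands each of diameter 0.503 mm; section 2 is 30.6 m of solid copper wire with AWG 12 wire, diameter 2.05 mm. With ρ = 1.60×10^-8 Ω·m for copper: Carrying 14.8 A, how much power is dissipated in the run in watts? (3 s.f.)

Section 1: A_strand = π(2.5150e-04)² = 1.987e-07 m²; R₁ = ρL/(N·A_s) = (1.60×10^-8)(46.5)/(74×1.987e-07) = 0.0506 Ω
Section 2: A = π(2.05/2 mm)² = π(1.0250e-03 m)² = 3.301e-06 m²
R₂ = (1.60×10^-8)(30.6)/(3.301e-06) = 0.1483 Ω
R = R₁ + R₂ = 0.1989 Ω
P = I²R = (14.8)² × 0.1989 = 43.6 W

43.6 W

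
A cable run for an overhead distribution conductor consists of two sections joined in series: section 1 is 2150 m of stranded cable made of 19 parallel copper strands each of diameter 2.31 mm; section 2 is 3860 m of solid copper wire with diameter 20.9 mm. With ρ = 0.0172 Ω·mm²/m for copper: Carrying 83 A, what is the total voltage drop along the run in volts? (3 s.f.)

54.6 V

ρ = 0.0172 Ω·mm²/m = 1.72×10^-8 Ω·m
Section 1: A_strand = π(1.1550e-03)² = 4.191e-06 m²; R₁ = ρL/(N·A_s) = (1.72×10^-8)(2150)/(19×4.191e-06) = 0.4644 Ω
Section 2: A = π(d/2)² = π(1.0450e-02 m)² = 3.431e-04 m²
R₂ = (1.72×10^-8)(3860)/(3.431e-04) = 0.1935 Ω
R = R₁ + R₂ = 0.6579 Ω
V = IR = 83 × 0.6579 = 54.6 V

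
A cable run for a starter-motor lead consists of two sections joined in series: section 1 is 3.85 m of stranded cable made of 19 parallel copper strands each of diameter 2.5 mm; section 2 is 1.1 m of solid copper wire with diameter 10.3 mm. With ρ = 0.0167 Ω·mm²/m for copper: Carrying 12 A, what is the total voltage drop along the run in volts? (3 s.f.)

0.0109 V

ρ = 0.0167 Ω·mm²/m = 1.67×10^-8 Ω·m
Section 1: A_strand = π(1.2500e-03)² = 4.909e-06 m²; R₁ = ρL/(N·A_s) = (1.67×10^-8)(3.85)/(19×4.909e-06) = 6.894×10^-4 Ω
Section 2: A = π(d/2)² = π(5.1500e-03 m)² = 8.332e-05 m²
R₂ = (1.67×10^-8)(1.1)/(8.332e-05) = 2.205×10^-4 Ω
R = R₁ + R₂ = 9.098×10^-4 Ω
V = IR = 12 × 9.098×10^-4 = 0.0109 V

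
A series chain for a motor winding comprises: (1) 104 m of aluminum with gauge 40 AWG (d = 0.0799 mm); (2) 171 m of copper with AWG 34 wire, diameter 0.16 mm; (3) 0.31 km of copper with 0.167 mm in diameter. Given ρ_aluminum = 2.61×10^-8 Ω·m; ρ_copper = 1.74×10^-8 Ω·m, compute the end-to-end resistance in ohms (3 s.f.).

936 Ω

Seg 1: A = π(0.0799/2 mm)² = π(3.9950e-05 m)² = 5.014e-09 m²
R_1 = (2.61×10^-8)(104)/(5.014e-09) = 541.4 Ω
Seg 2: A = π(0.16/2 mm)² = π(8.0000e-05 m)² = 2.011e-08 m²
R_2 = (1.74×10^-8)(171)/(2.011e-08) = 148 Ω
Seg 3: A = π(d/2)² = π(8.3500e-05 m)² = 2.190e-08 m²
R_3 = (1.74×10^-8)(310)/(2.190e-08) = 246.3 Ω
R_total = R_1 + R_2 + R_3 = 936 Ω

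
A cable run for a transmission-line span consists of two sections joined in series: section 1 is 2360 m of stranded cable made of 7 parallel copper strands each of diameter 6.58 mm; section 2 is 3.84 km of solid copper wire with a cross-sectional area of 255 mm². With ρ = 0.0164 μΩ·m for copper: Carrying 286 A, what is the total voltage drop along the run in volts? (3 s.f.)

ρ = 0.0164 μΩ·m = 1.64×10^-8 Ω·m
Section 1: A_strand = π(3.2900e-03)² = 3.400e-05 m²; R₁ = ρL/(N·A_s) = (1.64×10^-8)(2360)/(7×3.400e-05) = 0.1626 Ω
Section 2: A = 255 mm² = 2.550e-04 m²
R₂ = (1.64×10^-8)(3840)/(2.550e-04) = 0.247 Ω
R = R₁ + R₂ = 0.4096 Ω
V = IR = 286 × 0.4096 = 117 V

117 V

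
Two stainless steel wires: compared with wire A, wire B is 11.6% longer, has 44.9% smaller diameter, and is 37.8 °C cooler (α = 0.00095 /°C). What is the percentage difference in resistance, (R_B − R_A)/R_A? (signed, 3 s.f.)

254%

R ∝ ρL/d² with ρ ∝ (1+αΔT), so R_B/R_A = (1 + 11.6/100) × (1 − 44.9/100)⁻² × (1 − 0.00095×37.8)
= 1.116 × 3.294 × 0.9641 = 3.544
(R_B − R_A)/R_A = 3.544 − 1 = 254%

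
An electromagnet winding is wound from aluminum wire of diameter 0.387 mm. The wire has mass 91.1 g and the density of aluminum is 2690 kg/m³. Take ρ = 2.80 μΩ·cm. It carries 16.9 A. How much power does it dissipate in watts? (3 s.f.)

19600 W

ρ = 2.80 μΩ·cm = 2.80×10^-8 Ω·m
A = π(d/2)² = π(1.9350e-04 m)² = 1.1763e-07 m²
L = m/(density·A) = 0.0911/(2690×1.1763e-07) = 287.9 m
R = ρL/A = (2.80×10^-8)(287.9)/(1.1763e-07) = 68.53 Ω
P = I²R = (16.9)² × 68.53 = 19600 W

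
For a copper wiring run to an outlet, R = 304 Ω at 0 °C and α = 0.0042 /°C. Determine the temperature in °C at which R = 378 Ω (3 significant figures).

R = R₀(1 + α(T − T₀)) ⇒ T = T₀ + (R/R₀ − 1)/α
T = 0 + (378/304 − 1)/0.0042 = 0 + (0.2434)/0.0042 = 58.0 °C

58.0 °C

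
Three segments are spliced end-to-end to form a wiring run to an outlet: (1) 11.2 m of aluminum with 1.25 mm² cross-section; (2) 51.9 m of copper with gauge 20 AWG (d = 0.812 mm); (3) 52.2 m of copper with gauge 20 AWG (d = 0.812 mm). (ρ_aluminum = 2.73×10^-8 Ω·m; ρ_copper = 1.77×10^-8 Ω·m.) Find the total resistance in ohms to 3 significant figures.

3.80 Ω

Seg 1: A = 1.25 mm² = 1.250e-06 m²
R_1 = (2.73×10^-8)(11.2)/(1.250e-06) = 0.2446 Ω
Seg 2: A = π(0.812/2 mm)² = π(4.0600e-04 m)² = 5.178e-07 m²
R_2 = (1.77×10^-8)(51.9)/(5.178e-07) = 1.774 Ω
Seg 3: A = π(0.812/2 mm)² = π(4.0600e-04 m)² = 5.178e-07 m²
R_3 = (1.77×10^-8)(52.2)/(5.178e-07) = 1.784 Ω
R_total = R_1 + R_2 + R_3 = 3.80 Ω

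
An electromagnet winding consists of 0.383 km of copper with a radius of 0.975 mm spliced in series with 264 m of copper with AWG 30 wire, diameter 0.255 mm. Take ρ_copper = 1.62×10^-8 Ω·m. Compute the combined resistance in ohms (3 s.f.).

85.8 Ω

Segment 1: A = πr² = π(9.7500e-04 m)² = 2.986e-06 m²
R₁ = ρL/A = (1.62×10^-8)(383)/(2.986e-06) = 2.078 Ω
Segment 2: A = π(0.255/2 mm)² = π(1.2750e-04 m)² = 5.107e-08 m²
R₂ = (1.62×10^-8)(264)/(5.107e-08) = 83.74 Ω
R = R₁ + R₂ = 85.8 Ω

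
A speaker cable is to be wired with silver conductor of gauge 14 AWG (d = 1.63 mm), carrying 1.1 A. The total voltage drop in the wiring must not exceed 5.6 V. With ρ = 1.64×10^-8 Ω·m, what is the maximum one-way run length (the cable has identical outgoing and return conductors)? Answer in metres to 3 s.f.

A = π(1.63/2 mm)² = π(8.1500e-04 m)² = 2.087e-06 m²
L_max = V_max·A/(2·ρI) = (5.6)(2.087e-06)/(2×1.64×10^-8×1.1) = 324 m

324 m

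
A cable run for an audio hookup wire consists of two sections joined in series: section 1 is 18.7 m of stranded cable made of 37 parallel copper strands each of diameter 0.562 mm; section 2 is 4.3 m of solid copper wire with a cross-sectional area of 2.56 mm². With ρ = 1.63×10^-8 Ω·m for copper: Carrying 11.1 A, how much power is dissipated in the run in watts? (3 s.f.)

7.47 W

Section 1: A_strand = π(2.8100e-04)² = 2.481e-07 m²; R₁ = ρL/(N·A_s) = (1.63×10^-8)(18.7)/(37×2.481e-07) = 0.03321 Ω
Section 2: A = 2.56 mm² = 2.560e-06 m²
R₂ = (1.63×10^-8)(4.3)/(2.560e-06) = 0.02738 Ω
R = R₁ + R₂ = 0.06059 Ω
P = I²R = (11.1)² × 0.06059 = 7.47 W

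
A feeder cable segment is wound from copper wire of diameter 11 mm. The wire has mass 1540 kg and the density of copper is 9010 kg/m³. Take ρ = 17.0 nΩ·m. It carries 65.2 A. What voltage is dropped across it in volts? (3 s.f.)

21.0 V

ρ = 17.0 nΩ·m = 1.70×10^-8 Ω·m
A = π(d/2)² = π(5.5000e-03 m)² = 9.5033e-05 m²
L = m/(density·A) = 1540/(9010×9.5033e-05) = 1799 m
R = ρL/A = (1.70×10^-8)(1799)/(9.5033e-05) = 0.3217 Ω
V = IR = 65.2 × 0.3217 = 21.0 V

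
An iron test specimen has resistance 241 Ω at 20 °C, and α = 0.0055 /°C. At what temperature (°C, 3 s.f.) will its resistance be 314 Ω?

75.1 °C

R = R₀(1 + α(T − T₀)) ⇒ T = T₀ + (R/R₀ − 1)/α
T = 20 + (314/241 − 1)/0.0055 = 20 + (0.3029)/0.0055 = 75.1 °C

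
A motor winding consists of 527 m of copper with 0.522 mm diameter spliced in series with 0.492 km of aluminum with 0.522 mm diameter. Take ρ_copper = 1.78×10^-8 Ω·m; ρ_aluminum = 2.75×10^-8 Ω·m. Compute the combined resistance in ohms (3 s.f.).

Segment 1: A = π(d/2)² = π(2.6100e-04 m)² = 2.140e-07 m²
R₁ = ρL/A = (1.78×10^-8)(527)/(2.140e-07) = 43.83 Ω
R₂ = (2.75×10^-8)(492)/(2.140e-07) = 63.22 Ω
R = R₁ + R₂ = 107 Ω

107 Ω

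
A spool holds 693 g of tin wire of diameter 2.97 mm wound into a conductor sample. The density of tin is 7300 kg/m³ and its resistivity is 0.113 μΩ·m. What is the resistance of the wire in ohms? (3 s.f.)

ρ = 0.113 μΩ·m = 1.13×10^-7 Ω·m
A = π(d/2)² = π(1.4850e-03 m)² = 6.9279e-06 m²
L = m/(density·A) = 0.693/(7300×6.9279e-06) = 13.7 m
R = ρL/A = (1.13×10^-7)(13.7)/(6.9279e-06) = 0.224 Ω

0.224 Ω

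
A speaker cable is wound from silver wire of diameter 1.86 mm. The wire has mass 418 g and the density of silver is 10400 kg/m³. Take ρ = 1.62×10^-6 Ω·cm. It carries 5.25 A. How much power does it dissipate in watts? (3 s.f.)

ρ = 1.62×10^-6 Ω·cm = 1.62×10^-8 Ω·m
A = π(d/2)² = π(9.3000e-04 m)² = 2.7172e-06 m²
L = m/(density·A) = 0.418/(10400×2.7172e-06) = 14.79 m
R = ρL/A = (1.62×10^-8)(14.79)/(2.7172e-06) = 0.08819 Ω
P = I²R = (5.25)² × 0.08819 = 2.43 W

2.43 W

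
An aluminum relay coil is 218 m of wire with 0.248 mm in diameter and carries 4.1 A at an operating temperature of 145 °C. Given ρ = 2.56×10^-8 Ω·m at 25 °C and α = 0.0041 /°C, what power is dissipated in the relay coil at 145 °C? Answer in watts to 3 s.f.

2900 W

A = π(d/2)² = π(1.2400e-04 m)² = 4.831e-08 m²
R₍25₎ = ρL/A = (2.56×10^-8)(218)/(4.831e-08) = 115.5 Ω
R₍145₎ = R₍25₎(1 + αΔT) = 115.5 × (1 + 0.0041×120) = 172.4 Ω
P = I²R = (4.1)² × 172.4 = 2900 W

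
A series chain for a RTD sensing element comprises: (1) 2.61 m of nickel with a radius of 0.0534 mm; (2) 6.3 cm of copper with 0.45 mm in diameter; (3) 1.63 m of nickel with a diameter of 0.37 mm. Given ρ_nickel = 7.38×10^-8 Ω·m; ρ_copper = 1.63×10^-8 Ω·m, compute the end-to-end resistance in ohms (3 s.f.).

22.6 Ω

Seg 1: A = πr² = π(5.3400e-05 m)² = 8.958e-09 m²
R_1 = (7.38×10^-8)(2.61)/(8.958e-09) = 21.5 Ω
Seg 2: A = π(d/2)² = π(2.2500e-04 m)² = 1.590e-07 m²
R_2 = (1.63×10^-8)(0.063)/(1.590e-07) = 0.006457 Ω
Seg 3: A = π(d/2)² = π(1.8500e-04 m)² = 1.075e-07 m²
R_3 = (7.38×10^-8)(1.63)/(1.075e-07) = 1.119 Ω
R_total = R_1 + R_2 + R_3 = 22.6 Ω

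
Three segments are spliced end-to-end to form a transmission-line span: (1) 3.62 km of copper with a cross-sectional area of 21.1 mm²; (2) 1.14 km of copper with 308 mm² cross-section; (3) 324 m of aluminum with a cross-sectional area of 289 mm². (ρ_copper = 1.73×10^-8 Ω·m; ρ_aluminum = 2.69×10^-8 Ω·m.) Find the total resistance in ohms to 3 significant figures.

3.06 Ω

Seg 1: A = 21.1 mm² = 2.110e-05 m²
R_1 = (1.73×10^-8)(3620)/(2.110e-05) = 2.968 Ω
Seg 2: A = 308 mm² = 3.080e-04 m²
R_2 = (1.73×10^-8)(1140)/(3.080e-04) = 0.06403 Ω
Seg 3: A = 289 mm² = 2.890e-04 m²
R_3 = (2.69×10^-8)(324)/(2.890e-04) = 0.03016 Ω
R_total = R_1 + R_2 + R_3 = 3.06 Ω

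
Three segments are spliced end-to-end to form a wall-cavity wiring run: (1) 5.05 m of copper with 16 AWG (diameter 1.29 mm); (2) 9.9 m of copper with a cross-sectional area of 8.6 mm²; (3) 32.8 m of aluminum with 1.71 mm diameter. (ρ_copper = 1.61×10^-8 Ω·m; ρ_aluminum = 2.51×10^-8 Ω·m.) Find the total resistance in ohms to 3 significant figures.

0.439 Ω

Seg 1: A = π(1.29/2 mm)² = π(6.4500e-04 m)² = 1.307e-06 m²
R_1 = (1.61×10^-8)(5.05)/(1.307e-06) = 0.06221 Ω
Seg 2: A = 8.6 mm² = 8.600e-06 m²
R_2 = (1.61×10^-8)(9.9)/(8.600e-06) = 0.01853 Ω
Seg 3: A = π(d/2)² = π(8.5500e-04 m)² = 2.297e-06 m²
R_3 = (2.51×10^-8)(32.8)/(2.297e-06) = 0.3585 Ω
R_total = R_1 + R_2 + R_3 = 0.439 Ω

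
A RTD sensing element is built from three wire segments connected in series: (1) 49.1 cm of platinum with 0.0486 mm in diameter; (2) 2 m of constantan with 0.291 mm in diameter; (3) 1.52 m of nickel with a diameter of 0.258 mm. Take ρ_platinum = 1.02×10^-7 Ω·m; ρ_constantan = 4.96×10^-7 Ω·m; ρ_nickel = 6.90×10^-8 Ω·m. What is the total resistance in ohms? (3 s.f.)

43.9 Ω

Seg 1: A = π(d/2)² = π(2.4300e-05 m)² = 1.855e-09 m²
R_1 = (1.02×10^-7)(0.491)/(1.855e-09) = 27 Ω
Seg 2: A = π(d/2)² = π(1.4550e-04 m)² = 6.651e-08 m²
R_2 = (4.96×10^-7)(2)/(6.651e-08) = 14.92 Ω
Seg 3: A = π(d/2)² = π(1.2900e-04 m)² = 5.228e-08 m²
R_3 = (6.90×10^-8)(1.52)/(5.228e-08) = 2.006 Ω
R_total = R_1 + R_2 + R_3 = 43.9 Ω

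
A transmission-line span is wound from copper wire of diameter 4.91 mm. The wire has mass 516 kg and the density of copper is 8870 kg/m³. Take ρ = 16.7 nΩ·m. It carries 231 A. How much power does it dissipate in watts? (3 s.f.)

ρ = 16.7 nΩ·m = 1.67×10^-8 Ω·m
A = π(d/2)² = π(2.4550e-03 m)² = 1.8934e-05 m²
L = m/(density·A) = 516/(8870×1.8934e-05) = 3072 m
R = ρL/A = (1.67×10^-8)(3072)/(1.8934e-05) = 2.71 Ω
P = I²R = (231)² × 2.71 = 1.45×10^5 W

1.45×10^5 W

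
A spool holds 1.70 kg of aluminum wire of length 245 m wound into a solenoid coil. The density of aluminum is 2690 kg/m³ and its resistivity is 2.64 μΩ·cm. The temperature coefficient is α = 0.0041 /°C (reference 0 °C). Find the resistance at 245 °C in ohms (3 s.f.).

ρ = 2.64 μΩ·cm = 2.64×10^-8 Ω·m
A = m/(density·L) = 1.7/(2690×245) = 2.5795e-06 m²
R = ρL/A = (2.64×10^-8)(245)/(2.5795e-06) = 2.507 Ω
R(245 °C) = 2.507 × (1 + 0.0041×245) = 5.03 Ω

5.03 Ω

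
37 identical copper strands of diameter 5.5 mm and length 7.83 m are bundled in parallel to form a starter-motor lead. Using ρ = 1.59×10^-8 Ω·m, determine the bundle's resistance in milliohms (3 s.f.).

0.142 mΩ

A_strand = π(2.7500e-03 m)² = 2.376e-05 m²
R_strand = ρL/A = (1.59×10^-8)(7.83)/(2.376e-05) = 0.00524 Ω
R_total = R_strand/N = 0.00524/37 = 0.142 mΩ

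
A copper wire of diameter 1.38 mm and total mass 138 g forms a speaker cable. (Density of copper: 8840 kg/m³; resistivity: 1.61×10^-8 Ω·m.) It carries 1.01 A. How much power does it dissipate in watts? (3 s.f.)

0.115 W

A = π(d/2)² = π(6.9000e-04 m)² = 1.4957e-06 m²
L = m/(density·A) = 0.138/(8840×1.4957e-06) = 10.44 m
R = ρL/A = (1.61×10^-8)(10.44)/(1.4957e-06) = 0.1123 Ω
P = I²R = (1.01)² × 0.1123 = 0.115 W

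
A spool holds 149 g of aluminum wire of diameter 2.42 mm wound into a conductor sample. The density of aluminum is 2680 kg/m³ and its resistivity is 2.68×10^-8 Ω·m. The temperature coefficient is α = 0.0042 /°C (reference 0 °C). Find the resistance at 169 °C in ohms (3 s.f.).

A = π(d/2)² = π(1.2100e-03 m)² = 4.5996e-06 m²
L = m/(density·A) = 0.149/(2680×4.5996e-06) = 12.09 m
R = ρL/A = (2.68×10^-8)(12.09)/(4.5996e-06) = 0.07043 Ω
R(169 °C) = 0.07043 × (1 + 0.0042×169) = 0.120 Ω

0.120 Ω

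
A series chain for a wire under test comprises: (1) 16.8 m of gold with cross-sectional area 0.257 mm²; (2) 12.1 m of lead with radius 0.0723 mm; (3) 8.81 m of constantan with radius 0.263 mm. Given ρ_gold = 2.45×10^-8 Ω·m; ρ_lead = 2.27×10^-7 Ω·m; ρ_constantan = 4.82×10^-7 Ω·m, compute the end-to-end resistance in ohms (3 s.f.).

Seg 1: A = 0.257 mm² = 2.570e-07 m²
R_1 = (2.45×10^-8)(16.8)/(2.570e-07) = 1.602 Ω
Seg 2: A = πr² = π(7.2300e-05 m)² = 1.642e-08 m²
R_2 = (2.27×10^-7)(12.1)/(1.642e-08) = 167.3 Ω
Seg 3: A = πr² = π(2.6300e-04 m)² = 2.173e-07 m²
R_3 = (4.82×10^-7)(8.81)/(2.173e-07) = 19.54 Ω
R_total = R_1 + R_2 + R_3 = 188 Ω

188 Ω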